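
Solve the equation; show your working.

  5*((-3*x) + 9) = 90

Step 1. [5*((-3*x) + 9) = 90] divide by the outer 5, so div: (-3*x) + 9 = 18.
Step 2. [(-3*x) + 9 = 18] common factor -3 (LHS and 18) — divide through ⇒ factor: x - 3 = -6.
Step 3. [x - 3 = -6] peel the -3: add 3 from each side. So sub: x = -3.

Answer: x ∈ {-3}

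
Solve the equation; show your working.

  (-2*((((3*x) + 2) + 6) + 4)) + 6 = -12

Step 1. [(-2*((((3*x) + 2) + 6) + 4)) + 6 = -12] -2 | LHS and -2 | -12: pull -2 out. So factor: ((((3*x) + 2) + 6) + 4) - 3 = 6.
Step 2. [((((3*x) + 2) + 6) + 4) - 3 = 6] 3 comes off first (add 3), so sub: (((3*x) + 2) + 6) + 4 = 9.
Step 3. [(((3*x) + 2) + 6) + 4 = 9] peel the +4: subtract 4 from each side ⇒ sub: ((3*x) + 2) + 6 = 5.
Step 4. [((3*x) + 2) + 6 = 5] 6 comes off first (subtract 6), so sub: (3*x) + 2 = -1.
Step 5. [(3*x) + 2 = -1] peel the +2: subtract 2 from each side, so sub: 3*x = -3.
Step 6. [3*x = -3] 3·(inner) — divide through by 3. So div: x = -1.

Answer: x ∈ {-1}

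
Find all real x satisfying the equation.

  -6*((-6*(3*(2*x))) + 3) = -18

Step 1. [-6*((-6*(3*(2*x))) + 3) = -18] leading coefficient -6: divide by -6, so div: (-6*(3*(2*x))) + 3 = 3.
Step 2. [(-6*(3*(2*x))) + 3 = 3] subtract 3: x sits inside (… + 3), so sub: -6*(3*(2*x)) = 0.
Step 3. [-6*(3*(2*x)) = 0] divide by the outer -6, so div: 3*(2*x) = 0.
Step 4. [3*(2*x) = 0] 3·(inner) — divide through by 3, so div: 2*x = 0.
Step 5. [2*x = 0] LHS = 2·(…); ÷2 both sides ⇒ div: x = 0.

Answer: x ∈ {0}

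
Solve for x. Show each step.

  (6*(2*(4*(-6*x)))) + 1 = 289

Step 1. [(6*(2*(4*(-6*x)))) + 1 = 289] the outer +1 inverts by subtracting 1 ⇒ sub: 6*(2*(4*(-6*x))) = 288.
Step 2. [6*(2*(4*(-6*x))) = 288] 6 out front; divide by 6. So div: 2*(4*(-6*x)) = 48.
Step 3. [2*(4*(-6*x)) = 48] LHS = 2·(…); ÷2 both sides. So div: 4*(-6*x) = 24.
Step 4. [4*(-6*x) = 24] divide by the outer 4. So div: -6*x = 6.
Step 5. [-6*x = 6] leading coefficient -6: divide by -6. So div: x = -1.

Answer: x ∈ {-1}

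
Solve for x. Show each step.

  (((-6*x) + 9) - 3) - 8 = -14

Step 1. [(((-6*x) + 9) - 3) - 8 = -14] add 8: x sits inside (… - 8), so sub: ((-6*x) + 9) - 3 = -6.
Step 2. [((-6*x) + 9) - 3 = -6] 3 comes off first (add 3), so sub: (-6*x) + 9 = -3.
Step 3. [(-6*x) + 9 = -3] the outer +9 inverts by subtracting 9, so sub: -6*x = -12.
Step 4. [-6*x = -12] leading coefficient -6: divide by -6 ⇒ div: x = 2.

Answer: x ∈ {2}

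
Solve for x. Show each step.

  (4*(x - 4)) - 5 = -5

Step 1. [(4*(x - 4)) - 5 = -5] -5 is outermost — add 5 both sides, so sub: 4*(x - 4) = 0.
Step 2. [4*(x - 4) = 0] leading coefficient 4: divide by 4 ⇒ div: x - 4 = 0.
Step 3. [x - 4 = 0] add 4: x sits inside (… - 4). So sub: x = 4.

Answer: x ∈ {4}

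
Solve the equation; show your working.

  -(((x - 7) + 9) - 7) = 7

Step 1. [-(((x - 7) + 9) - 7) = 7] LHS negated; negate both sides, so neg: ((x - 7) + 9) - 7 = -7.
Step 2. [((x - 7) + 9) - 7 = -7] 7 comes off first (add 7), so sub: (x - 7) + 9 = 0.
Step 3. [(x - 7) + 9 = 0] +9 is outermost — subtract 9 both sides, so sub: x - 7 = -9.
Step 4. [x - 7 = -9] -7 is outermost — add 7 both sides ⇒ sub: x = -2.

Answer: x ∈ {-2}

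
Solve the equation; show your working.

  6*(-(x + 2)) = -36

Step 1. [6*(-(x + 2)) = -36] 6·(inner) — divide through by 6. So div: -(x + 2) = -6.
Step 2. [-(x + 2) = -6] leading − — multiply by −1, so neg: x + 2 = 6.
Step 3. [x + 2 = 6] 2 comes off first (subtract 2), so sub: x = 4.

Answer: x ∈ {4}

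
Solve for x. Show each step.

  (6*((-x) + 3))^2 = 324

Step 1. [(6*((-x) + 3))^2 = 324] 324 ≥ 0, LHS is (·)² — take ±√ ⇒ sqrt: 6*((-x) + 3) = 18 or -18.
Step 2. [6*((-x) + 3) = 18 or -18] divide by the outer 6. So div: (-x) + 3 = 3 or -3.
Step 3. [(-x) + 3 = 3 or -3] +3 is outermost — subtract 3 both sides. So sub: -x = 0 or -6.
Step 4. [-x = 0 or -6] flip signs both sides ⇒ neg: x = 0 or 6.

Answer: x ∈ {0, 6}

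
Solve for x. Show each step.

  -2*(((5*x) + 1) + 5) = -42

Step 1. [-2*(((5*x) + 1) + 5) = -42] LHS = -2·(…); ÷-2 both sides ⇒ div: ((5*x) + 1) + 5 = 21.
Step 2. [((5*x) + 1) + 5 = 21] 5 comes off first (subtract 5). So sub: (5*x) + 1 = 16.
Step 3. [(5*x) + 1 = 16] +1 is outermost — subtract 1 both sides, so sub: 5*x = 15.
Step 4. [5*x = 15] 5 out front; divide by 5 ⇒ div: x = 3.

Answer: x ∈ {3}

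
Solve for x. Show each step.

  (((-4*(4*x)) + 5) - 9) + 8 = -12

Step 1. [(((-4*(4*x)) + 5) - 9) + 8 = -12] +8 is outermost — subtract 8 both sides ⇒ sub: ((-4*(4*x)) + 5) - 9 = -20.
Step 2. [((-4*(4*x)) + 5) - 9 = -20] -9 is outermost — add 9 both sides ⇒ sub: (-4*(4*x)) + 5 = -11.
Step 3. [(-4*(4*x)) + 5 = -11] 5 comes off first (subtract 5). So sub: -4*(4*x) = -16.
Step 4. [-4*(4*x) = -16] LHS = -4·(…); ÷-4 both sides. So div: 4*x = 4.
Step 5. [4*x = 4] divide by the outer 4. So div: x = 1.

Answer: x ∈ {1}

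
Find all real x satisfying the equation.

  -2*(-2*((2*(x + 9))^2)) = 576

Step 1. [-2*(-2*((2*(x + 9))^2)) = 576] -2·(inner) — divide through by -2. So div: -2*((2*(x + 9))^2) = -288.
Step 2. [-2*((2*(x + 9))^2) = -288] leading coefficient -2: divide by -2 ⇒ div: (2*(x + 9))^2 = 144.
Step 3. [(2*(x + 9))^2 = 144] 144 ≥ 0, LHS is (·)² — take ±√. So sqrt: 2*(x + 9) = 12 or -12.
Step 4. [2*(x + 9) = 12 or -12] divide by the outer 2. So div: x + 9 = 6 or -6.
Step 5. [x + 9 = 6 or -6] subtract 9: x sits inside (… + 9). So sub: x = -3 or -15.

Answer: x ∈ {-15, -3}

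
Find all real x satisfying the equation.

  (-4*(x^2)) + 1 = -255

Step 1. [(-4*(x^2)) + 1 = -255] 1 comes off first (subtract 1), so sub: -4*(x^2) = -256.
Step 2. [-4*(x^2) = -256] -4·(inner) — divide through by -4, so div: x^2 = 64.
Step 3. [x^2 = 64] 64 ≥ 0, LHS is (·)² — take ±√, so sqrt: x = 8 or -8.

Answer: x ∈ {-8, 8}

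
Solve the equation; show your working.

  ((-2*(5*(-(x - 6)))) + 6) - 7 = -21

Step 1. [((-2*(5*(-(x - 6)))) + 6) - 7 = -21] the outer -7 inverts by adding 7. So sub: (-2*(5*(-(x - 6)))) + 6 = -14.
Step 2. [(-2*(5*(-(x - 6)))) + 6 = -14] the outer +6 inverts by subtracting 6. So sub: -2*(5*(-(x - 6))) = -20.
Step 3. [-2*(5*(-(x - 6))) = -20] -2 out front; divide by -2. So div: 5*(-(x - 6)) = 10.
Step 4. [5*(-(x - 6)) = 10] 5·(inner) — divide through by 5, so div: -(x - 6) = 2.
Step 5. [-(x - 6) = 2] leading − — multiply by −1 ⇒ neg: x - 6 = -2.
Step 6. [x - 6 = -2] the outer -6 inverts by adding 6 ⇒ sub: x = 4.

Answer: x ∈ {4}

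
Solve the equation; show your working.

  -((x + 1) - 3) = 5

Step 1. [-((x + 1) - 3) = 5] leading − — multiply by −1. So neg: (x + 1) - 3 = -5.
Step 2. [(x + 1) - 3 = -5] 3 comes off first (add 3), so sub: x + 1 = -2.
Step 3. [x + 1 = -2] +1 is outermost — subtract 1 both sides. So sub: x = -3.

Answer: x ∈ {-3}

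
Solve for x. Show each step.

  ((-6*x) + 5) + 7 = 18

Step 1. [((-6*x) + 5) + 7 = 18] subtract 7: x sits inside (… + 7), so sub: (-6*x) + 5 = 11.
Step 2. [(-6*x) + 5 = 11] the outer +5 inverts by subtracting 5 ⇒ sub: -6*x = 6.
Step 3. [-6*x = 6] leading coefficient -6: divide by -6 ⇒ div: x = -1.

Answer: x ∈ {-1}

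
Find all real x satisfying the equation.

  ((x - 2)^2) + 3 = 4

Step 1. [((x - 2)^2) + 3 = 4] peel the +3: subtract 3 from each side. So sub: (x - 2)^2 = 1.
Step 2. [(x - 2)^2 = 1] 1 ≥ 0, LHS is (·)² — take ±√, so sqrt: x - 2 = 1 or -1.
Step 3. [x - 2 = 1 or -1] peel the -2: add 2 from each side ⇒ sub: x = 3 or 1.

Answer: x ∈ {1, 3}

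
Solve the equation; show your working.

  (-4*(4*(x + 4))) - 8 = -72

Step 1. [(-4*(4*(x + 4))) - 8 = -72] common factor -4 (LHS and -72) — divide through ⇒ factor: (4*(x + 4)) + 2 = 18.
Step 2. [(4*(x + 4)) + 2 = 18] 2 comes off first (subtract 2). So sub: 4*(x + 4) = 16.
Step 3. [4*(x + 4) = 16] 4·(inner) — divide through by 4, so div: x + 4 = 4.
Step 4. [x + 4 = 4] 4 comes off first (subtract 4) ⇒ sub: x = 0.

Answer: x ∈ {0}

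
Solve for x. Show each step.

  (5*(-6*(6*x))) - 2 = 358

Step 1. [(5*(-6*(6*x))) - 2 = 358] peel the -2: add 2 from each side. So sub: 5*(-6*(6*x)) = 360.
Step 2. [5*(-6*(6*x)) = 360] leading coefficient 5: divide by 5, so div: -6*(6*x) = 72.
Step 3. [-6*(6*x) = 72] -6 out front; divide by -6. So div: 6*x = -12.
Step 4. [6*x = -12] 6·(inner) — divide through by 6. So div: x = -2.

Answer: x ∈ {-2}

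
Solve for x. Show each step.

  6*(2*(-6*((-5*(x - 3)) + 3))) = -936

Step 1. [6*(2*(-6*((-5*(x - 3)) + 3))) = -936] leading coefficient 6: divide by 6 ⇒ div: 2*(-6*((-5*(x - 3)) + 3)) = -156.
Step 2. [2*(-6*((-5*(x - 3)) + 3)) = -156] 2·(inner) — divide through by 2, so div: -6*((-5*(x - 3)) + 3) = -78.
Step 3. [-6*((-5*(x - 3)) + 3) = -78] -6·(inner) — divide through by -6, so div: (-5*(x - 3)) + 3 = 13.
Step 4. [(-5*(x - 3)) + 3 = 13] peel the +3: subtract 3 from each side. So sub: -5*(x - 3) = 10.
Step 5. [-5*(x - 3) = 10] -5 out front; divide by -5 ⇒ div: x - 3 = -2.
Step 6. [x - 3 = -2] the outer -3 inverts by adding 3. So sub: x = 1.

Answer: x ∈ {1}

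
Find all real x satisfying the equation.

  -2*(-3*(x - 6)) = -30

Step 1. [-2*(-3*(x - 6)) = -30] -2 out front; divide by -2 ⇒ div: -3*(x - 6) = 15.
Step 2. [-3*(x - 6) = 15] leading coefficient -3: divide by -3, so div: x - 6 = -5.
Step 3. [x - 6 = -5] peel the -6: add 6 from each side, so sub: x = 1.

Answer: x ∈ {1}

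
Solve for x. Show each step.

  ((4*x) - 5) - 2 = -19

Step 1. [((4*x) - 5) - 2 = -19] 2 comes off first (add 2), so sub: (4*x) - 5 = -17.
Step 2. [(4*x) - 5 = -17] -5 is outermost — add 5 both sides, so sub: 4*x = -12.
Step 3. [4*x = -12] leading coefficient 4: divide by 4 ⇒ div: x = -3.

Answer: x ∈ {-3}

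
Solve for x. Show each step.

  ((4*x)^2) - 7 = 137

Step 1. [((4*x)^2) - 7 = 137] -7 is outermost — add 7 both sides. So sub: (4*x)^2 = 144.
Step 2. [(4*x)^2 = 144] √ both sides: 144 ≥ 0 gives two branches, so sqrt: 4*x = 12 or -12.
Step 3. [4*x = 12 or -12] divide by the outer 4. So div: x = 3 or -3.

Answer: x ∈ {-3, 3}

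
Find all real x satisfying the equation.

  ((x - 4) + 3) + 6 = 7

Step 1. [((x - 4) + 3) + 6 = 7] peel the +6: subtract 6 from each side. So sub: (x - 4) + 3 = 1.
Step 2. [(x - 4) + 3 = 1] the outer +3 inverts by subtracting 3 ⇒ sub: x - 4 = -2.
Step 3. [x - 4 = -2] peel the -4: add 4 from each side, so sub: x = 2.

Answer: x ∈ {2}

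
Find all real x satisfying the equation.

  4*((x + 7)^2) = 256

Step 1. [4*((x + 7)^2) = 256] leading coefficient 4: divide by 4. So div: (x + 7)^2 = 64.
Step 2. [(x + 7)^2 = 64] 64 ≥ 0, LHS is (·)² — take ±√. So sqrt: x + 7 = 8 or -8.
Step 3. [x + 7 = 8 or -8] 7 comes off first (subtract 7). So sub: x = 1 or -15.

Answer: x ∈ {-15, 1}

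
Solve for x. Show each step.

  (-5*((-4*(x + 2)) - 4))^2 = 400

Step 1. [(-5*((-4*(x + 2)) - 4))^2 = 400] LHS squared, RHS 400 ≥ 0: apply √ (±) ⇒ sqrt: -5*((-4*(x + 2)) - 4) = 20 or -20.
Step 2. [-5*((-4*(x + 2)) - 4) = 20 or -20] divide by the outer -5. So div: (-4*(x + 2)) - 4 = -4 or 4.
Step 3. [(-4*(x + 2)) - 4 = -4 or 4] -4 divides every term; factor it out ⇒ factor: (x + 2) + 1 = 1 or -1.
Step 4. [(x + 2) + 1 = 1 or -1] 1 comes off first (subtract 1) ⇒ sub: x + 2 = 0 or -2.
Step 5. [x + 2 = 0 or -2] the outer +2 inverts by subtracting 2. So sub: x = -2 or -4.

Answer: x ∈ {-4, -2}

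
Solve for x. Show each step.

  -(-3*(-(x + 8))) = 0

Step 1. [-(-3*(-(x + 8))) = 0] leading − — multiply by −1, so neg: -3*(-(x + 8)) = 0.
Step 2. [-3*(-(x + 8)) = 0] -3·(inner) — divide through by -3, so div: -(x + 8) = 0.
Step 3. [-(x + 8) = 0] flip signs both sides. So neg: x + 8 = 0.
Step 4. [x + 8 = 0] the outer +8 inverts by subtracting 8, so sub: x = -8.

Answer: x ∈ {-8}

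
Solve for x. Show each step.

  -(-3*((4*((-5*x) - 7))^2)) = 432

Step 1. [-(-3*((4*((-5*x) - 7))^2)) = 432] flip signs both sides, so neg: -3*((4*((-5*x) - 7))^2) = -432.
Step 2. [-3*((4*((-5*x) - 7))^2) = -432] LHS = -3·(…); ÷-3 both sides ⇒ div: (4*((-5*x) - 7))^2 = 144.
Step 3. [(4*((-5*x) - 7))^2 = 144] 144 ≥ 0, LHS is (·)² — take ±√, so sqrt: 4*((-5*x) - 7) = 12 or -12.
Step 4. [4*((-5*x) - 7) = 12 or -12] divide by the outer 4. So div: (-5*x) - 7 = 3 or -3.
Step 5. [(-5*x) - 7 = 3 or -3] add 7: x sits inside (… - 7). So sub: -5*x = 10 or 4.
Step 6. [-5*x = 10 or 4] leading coefficient -5: divide by -5 ⇒ div: x = -2 or -4/5.

Answer: x ∈ {-2, -4/5}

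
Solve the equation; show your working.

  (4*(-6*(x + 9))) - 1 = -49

Step 1. [(4*(-6*(x + 9))) - 1 = -49] 1 comes off first (add 1) ⇒ sub: 4*(-6*(x + 9)) = -48.
Step 2. [4*(-6*(x + 9)) = -48] divide by the outer 4 ⇒ div: -6*(x + 9) = -12.
Step 3. [-6*(x + 9) = -12] divide by the outer -6 ⇒ div: x + 9 = 2.
Step 4. [x + 9 = 2] subtract 9: x sits inside (… + 9), so sub: x = -7.

Answer: x ∈ {-7}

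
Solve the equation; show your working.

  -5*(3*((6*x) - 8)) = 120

Step 1. [-5*(3*((6*x) - 8)) = 120] -5 out front; divide by -5 ⇒ div: 3*((6*x) - 8) = -24.
Step 2. [3*((6*x) - 8) = -24] leading coefficient 3: divide by 3, so div: (6*x) - 8 = -8.
Step 3. [(6*x) - 8 = -8] the outer -8 inverts by adding 8, so sub: 6*x = 0.
Step 4. [6*x = 0] divide by the outer 6, so div: x = 0.

Answer: x ∈ {0}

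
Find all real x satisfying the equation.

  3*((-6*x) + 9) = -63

Step 1. [3*((-6*x) + 9) = -63] divide by the outer 3, so div: (-6*x) + 9 = -21.
Step 2. [(-6*x) + 9 = -21] +9 is outermost — subtract 9 both sides. So sub: -6*x = -30.
Step 3. [-6*x = -30] leading coefficient -6: divide by -6 ⇒ div: x = 5.

Answer: x ∈ {5}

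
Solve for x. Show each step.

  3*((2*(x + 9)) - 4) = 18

Step 1. [3*((2*(x + 9)) - 4) = 18] 3 out front; divide by 3 ⇒ div: (2*(x + 9)) - 4 = 6.
Step 2. [(2*(x + 9)) - 4 = 6] 2 divides every term; factor it out, so factor: (x + 9) - 2 = 3.
Step 3. [(x + 9) - 2 = 3] -2 is outermost — add 2 both sides. So sub: x + 9 = 5.
Step 4. [x + 9 = 5] +9 is outermost — subtract 9 both sides ⇒ sub: x = -4.

Answer: x ∈ {-4}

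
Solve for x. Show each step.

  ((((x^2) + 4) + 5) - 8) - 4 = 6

Step 1. [((((x^2) + 4) + 5) - 8) - 4 = 6] the outer -4 inverts by adding 4, so sub: (((x^2) + 4) + 5) - 8 = 10.
Step 2. [(((x^2) + 4) + 5) - 8 = 10] -8 is outermost — add 8 both sides ⇒ sub: ((x^2) + 4) + 5 = 18.
Step 3. [((x^2) + 4) + 5 = 18] 5 comes off first (subtract 5), so sub: (x^2) + 4 = 13.
Step 4. [(x^2) + 4 = 13] the outer +4 inverts by subtracting 4. So sub: x^2 = 9.
Step 5. [x^2 = 9] LHS squared, RHS 9 ≥ 0: apply √ (±), so sqrt: x = 3 or -3.

Answer: x ∈ {-3, 3}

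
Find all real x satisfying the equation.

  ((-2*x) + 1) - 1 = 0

Step 1. [((-2*x) + 1) - 1 = 0] the outer -1 inverts by adding 1. So sub: (-2*x) + 1 = 1.
Step 2. [(-2*x) + 1 = 1] peel the +1: subtract 1 from each side. So sub: -2*x = 0.
Step 3. [-2*x = 0] -2 out front; divide by -2, so div: x = 0.

Answer: x ∈ {0}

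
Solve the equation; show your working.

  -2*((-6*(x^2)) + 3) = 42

Step 1. [-2*((-6*(x^2)) + 3) = 42] -2 out front; divide by -2 ⇒ div: (-6*(x^2)) + 3 = -21.
Step 2. [(-6*(x^2)) + 3 = -21] 3 comes off first (subtract 3). So sub: -6*(x^2) = -24.
Step 3. [-6*(x^2) = -24] LHS = -6·(…); ÷-6 both sides, so div: x^2 = 4.
Step 4. [x^2 = 4] √ both sides: 4 ≥ 0 gives two branches, so sqrt: x = 2 or -2.

Answer: x ∈ {-2, 2}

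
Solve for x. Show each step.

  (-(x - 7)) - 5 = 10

Step 1. [(-(x - 7)) - 5 = 10] peel the -5: add 5 from each side ⇒ sub: -(x - 7) = 15.
Step 2. [-(x - 7) = 15] LHS negated; negate both sides, so neg: x - 7 = -15.
Step 3. [x - 7 = -15] -7 is outermost — add 7 both sides. So sub: x = -8.

Answer: x ∈ {-8}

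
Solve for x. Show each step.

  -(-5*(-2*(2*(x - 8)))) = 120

Step 1. [-(-5*(-2*(2*(x - 8)))) = 120] LHS negated; negate both sides ⇒ neg: -5*(-2*(2*(x - 8))) = -120.
Step 2. [-5*(-2*(2*(x - 8))) = -120] divide by the outer -5 ⇒ div: -2*(2*(x - 8)) = 24.
Step 3. [-2*(2*(x - 8)) = 24] leading coefficient -2: divide by -2. So div: 2*(x - 8) = -12.
Step 4. [2*(x - 8) = -12] leading coefficient 2: divide by 2, so div: x - 8 = -6.
Step 5. [x - 8 = -6] peel the -8: add 8 from each side, so sub: x = 2.

Answer: x ∈ {2}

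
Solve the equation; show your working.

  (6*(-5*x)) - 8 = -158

Step 1. [(6*(-5*x)) - 8 = -158] 8 comes off first (add 8) ⇒ sub: 6*(-5*x) = -150.
Step 2. [6*(-5*x) = -150] 6·(inner) — divide through by 6. So div: -5*x = -25.
Step 3. [-5*x = -25] LHS = -5·(…); ÷-5 both sides. So div: x = 5.

Answer: x ∈ {5}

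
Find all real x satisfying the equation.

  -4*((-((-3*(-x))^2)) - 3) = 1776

Step 1. [-4*((-((-3*(-x))^2)) - 3) = 1776] -4·(inner) — divide through by -4, so div: (-((-3*(-x))^2)) - 3 = -444.
Step 2. [(-((-3*(-x))^2)) - 3 = -444] 3 comes off first (add 3). So sub: -((-3*(-x))^2) = -441.
Step 3. [-((-3*(-x))^2) = -441] LHS negated; negate both sides ⇒ neg: (-3*(-x))^2 = 441.
Step 4. [(-3*(-x))^2 = 441] √ both sides: 441 ≥ 0 gives two branches. So sqrt: -3*(-x) = 21 or -21.
Step 5. [-3*(-x) = 21 or -21] leading coefficient -3: divide by -3 ⇒ div: -x = -7 or 7.
Step 6. [-x = -7 or 7] leading − — multiply by −1, so neg: x = 7 or -7.

Answer: x ∈ {-7, 7}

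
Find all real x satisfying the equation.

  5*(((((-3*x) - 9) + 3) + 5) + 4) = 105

Step 1. [5*(((((-3*x) - 9) + 3) + 5) + 4) = 105] LHS = 5·(…); ÷5 both sides. So div: ((((-3*x) - 9) + 3) + 5) + 4 = 21.
Step 2. [((((-3*x) - 9) + 3) + 5) + 4 = 21] +4 is outermost — subtract 4 both sides ⇒ sub: (((-3*x) - 9) + 3) + 5 = 17.
Step 3. [(((-3*x) - 9) + 3) + 5 = 17] 5 comes off first (subtract 5) ⇒ sub: ((-3*x) - 9) + 3 = 12.
Step 4. [((-3*x) - 9) + 3 = 12] the outer +3 inverts by subtracting 3, so sub: (-3*x) - 9 = 9.
Step 5. [(-3*x) - 9 = 9] -9 is outermost — add 9 both sides, so sub: -3*x = 18.
Step 6. [-3*x = 18] -3·(inner) — divide through by -3 ⇒ div: x = -6.

Answer: x ∈ {-6}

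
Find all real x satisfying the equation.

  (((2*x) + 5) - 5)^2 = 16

Step 1. [(((2*x) + 5) - 5)^2 = 16] √ both sides: 16 ≥ 0 gives two branches. So sqrt: ((2*x) + 5) - 5 = 4 or -4.
Step 2. [((2*x) + 5) - 5 = 4 or -4] -5 is outermost — add 5 both sides. So sub: (2*x) + 5 = 9 or 1.
Step 3. [(2*x) + 5 = 9 or 1] the outer +5 inverts by subtracting 5, so sub: 2*x = 4 or -4.
Step 4. [2*x = 4 or -4] 2 out front; divide by 2 ⇒ div: x = 2 or -2.

Answer: x ∈ {-2, 2}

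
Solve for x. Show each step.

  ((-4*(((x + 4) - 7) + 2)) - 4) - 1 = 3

Step 1. [((-4*(((x + 4) - 7) + 2)) - 4) - 1 = 3] -1 is outermost — add 1 both sides. So sub: (-4*(((x + 4) - 7) + 2)) - 4 = 4.
Step 2. [(-4*(((x + 4) - 7) + 2)) - 4 = 4] -4 is outermost — add 4 both sides. So sub: -4*(((x + 4) - 7) + 2) = 8.
Step 3. [-4*(((x + 4) - 7) + 2) = 8] leading coefficient -4: divide by -4, so div: ((x + 4) - 7) + 2 = -2.
Step 4. [((x + 4) - 7) + 2 = -2] the outer +2 inverts by subtracting 2 ⇒ sub: (x + 4) - 7 = -4.
Step 5. [(x + 4) - 7 = -4] peel the -7: add 7 from each side ⇒ sub: x + 4 = 3.
Step 6. [x + 4 = 3] 4 comes off first (subtract 4) ⇒ sub: x = -1.

Answer: x ∈ {-1}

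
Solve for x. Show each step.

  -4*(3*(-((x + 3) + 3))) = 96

Step 1. [-4*(3*(-((x + 3) + 3))) = 96] -4 out front; divide by -4, so div: 3*(-((x + 3) + 3)) = -24.
Step 2. [3*(-((x + 3) + 3)) = -24] divide by the outer 3, so div: -((x + 3) + 3) = -8.
Step 3. [-((x + 3) + 3) = -8] LHS negated; negate both sides. So neg: (x + 3) + 3 = 8.
Step 4. [(x + 3) + 3 = 8] 3 comes off first (subtract 3). So sub: x + 3 = 5.
Step 5. [x + 3 = 5] +3 is outermost — subtract 3 both sides ⇒ sub: x = 2.

Answer: x ∈ {2}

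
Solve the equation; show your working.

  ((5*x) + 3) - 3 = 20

Step 1. [((5*x) + 3) - 3 = 20] 3 comes off first (add 3), so sub: (5*x) + 3 = 23.
Step 2. [(5*x) + 3 = 23] 3 comes off first (subtract 3). So sub: 5*x = 20.
Step 3. [5*x = 20] LHS = 5·(…); ÷5 both sides, so div: x = 4.

Answer: x ∈ {4}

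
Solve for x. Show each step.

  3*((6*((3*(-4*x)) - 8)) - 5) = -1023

Step 1. [3*((6*((3*(-4*x)) - 8)) - 5) = -1023] 3 out front; divide by 3 ⇒ div: (6*((3*(-4*x)) - 8)) - 5 = -341.
Step 2. [(6*((3*(-4*x)) - 8)) - 5 = -341] add 5: x sits inside (… - 5) ⇒ sub: 6*((3*(-4*x)) - 8) = -336.
Step 3. [6*((3*(-4*x)) - 8) = -336] divide by the outer 6, so div: (3*(-4*x)) - 8 = -56.
Step 4. [(3*(-4*x)) - 8 = -56] the outer -8 inverts by adding 8, so sub: 3*(-4*x) = -48.
Step 5. [3*(-4*x) = -48] leading coefficient 3: divide by 3 ⇒ div: -4*x = -16.
Step 6. [-4*x = -16] -4·(inner) — divide through by -4. So div: x = 4.

Answer: x ∈ {4}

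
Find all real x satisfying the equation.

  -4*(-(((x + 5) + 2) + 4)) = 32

Step 1. [-4*(-(((x + 5) + 2) + 4)) = 32] -4 out front; divide by -4 ⇒ div: -(((x + 5) + 2) + 4) = -8.
Step 2. [-(((x + 5) + 2) + 4) = -8] flip signs both sides ⇒ neg: ((x + 5) + 2) + 4 = 8.
Step 3. [((x + 5) + 2) + 4 = 8] peel the +4: subtract 4 from each side, so sub: (x + 5) + 2 = 4.
Step 4. [(x + 5) + 2 = 4] the outer +2 inverts by subtracting 2 ⇒ sub: x + 5 = 2.
Step 5. [x + 5 = 2] subtract 5: x sits inside (… + 5), so sub: x = -3.

Answer: x ∈ {-3}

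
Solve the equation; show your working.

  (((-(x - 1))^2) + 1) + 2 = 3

Step 1. [(((-(x - 1))^2) + 1) + 2 = 3] subtract 2: x sits inside (… + 2) ⇒ sub: ((-(x - 1))^2) + 1 = 1.
Step 2. [((-(x - 1))^2) + 1 = 1] +1 is outermost — subtract 1 both sides. So sub: (-(x - 1))^2 = 0.
Step 3. [(-(x - 1))^2 = 0] 0 ≥ 0, LHS is (·)² — take ±√. So sqrt: -(x - 1) = 0.
Step 4. [-(x - 1) = 0] flip signs both sides. So neg: x - 1 = 0.
Step 5. [x - 1 = 0] the outer -1 inverts by adding 1. So sub: x = 1.

Answer: x ∈ {1}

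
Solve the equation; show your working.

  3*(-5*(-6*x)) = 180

Step 1. [3*(-5*(-6*x)) = 180] 3·(inner) — divide through by 3 ⇒ div: -5*(-6*x) = 60.
Step 2. [-5*(-6*x) = 60] -5 out front; divide by -5, so div: -6*x = -12.
Step 3. [-6*x = -12] leading coefficient -6: divide by -6. So div: x = 2.

Answer: x ∈ {2}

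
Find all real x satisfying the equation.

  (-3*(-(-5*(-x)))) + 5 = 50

Step 1. [(-3*(-(-5*(-x)))) + 5 = 50] peel the +5: subtract 5 from each side, so sub: -3*(-(-5*(-x))) = 45.
Step 2. [-3*(-(-5*(-x))) = 45] leading coefficient -3: divide by -3. So div: -(-5*(-x)) = -15.
Step 3. [-(-5*(-x)) = -15] flip signs both sides ⇒ neg: -5*(-x) = 15.
Step 4. [-5*(-x) = 15] -5·(inner) — divide through by -5, so div: -x = -3.
Step 5. [-x = -3] leading − — multiply by −1. So neg: x = 3.

Answer: x ∈ {3}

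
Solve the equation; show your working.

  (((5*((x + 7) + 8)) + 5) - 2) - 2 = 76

Step 1. [(((5*((x + 7) + 8)) + 5) - 2) - 2 = 76] peel the -2: add 2 from each side. So sub: ((5*((x + 7) + 8)) + 5) - 2 = 78.
Step 2. [((5*((x + 7) + 8)) + 5) - 2 = 78] -2 is outermost — add 2 both sides. So sub: (5*((x + 7) + 8)) + 5 = 80.
Step 3. [(5*((x + 7) + 8)) + 5 = 80] 5 | LHS and 5 | 80: pull 5 out ⇒ factor: ((x + 7) + 8) + 1 = 16.
Step 4. [((x + 7) + 8) + 1 = 16] +1 is outermost — subtract 1 both sides. So sub: (x + 7) + 8 = 15.
Step 5. [(x + 7) + 8 = 15] the outer +8 inverts by subtracting 8, so sub: x + 7 = 7.
Step 6. [x + 7 = 7] the outer +7 inverts by subtracting 7. So sub: x = 0.

Answer: x ∈ {0}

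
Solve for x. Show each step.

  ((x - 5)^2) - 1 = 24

Step 1. [((x - 5)^2) - 1 = 24] -1 is outermost — add 1 both sides, so sub: (x - 5)^2 = 25.
Step 2. [(x - 5)^2 = 25] 25 ≥ 0, LHS is (·)² — take ±√, so sqrt: x - 5 = 5 or -5.
Step 3. [x - 5 = 5 or -5] the outer -5 inverts by adding 5, so sub: x = 10 or 0.

Answer: x ∈ {0, 10}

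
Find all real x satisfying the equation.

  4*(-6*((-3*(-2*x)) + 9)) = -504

Step 1. [4*(-6*((-3*(-2*x)) + 9)) = -504] leading coefficient 4: divide by 4, so div: -6*((-3*(-2*x)) + 9) = -126.
Step 2. [-6*((-3*(-2*x)) + 9) = -126] -6·(inner) — divide through by -6, so div: (-3*(-2*x)) + 9 = 21.
Step 3. [(-3*(-2*x)) + 9 = 21] -3 | LHS and -3 | 21: pull -3 out ⇒ factor: (-2*x) - 3 = -7.
Step 4. [(-2*x) - 3 = -7] 3 comes off first (add 3) ⇒ sub: -2*x = -4.
Step 5. [-2*x = -4] leading coefficient -2: divide by -2 ⇒ div: x = 2.

Answer: x ∈ {2}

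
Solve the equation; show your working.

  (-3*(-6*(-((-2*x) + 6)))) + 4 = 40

Step 1. [(-3*(-6*(-((-2*x) + 6)))) + 4 = 40] peel the +4: subtract 4 from each side ⇒ sub: -3*(-6*(-((-2*x) + 6))) = 36.
Step 2. [-3*(-6*(-((-2*x) + 6))) = 36] LHS = -3·(…); ÷-3 both sides ⇒ div: -6*(-((-2*x) + 6)) = -12.
Step 3. [-6*(-((-2*x) + 6)) = -12] divide by the outer -6, so div: -((-2*x) + 6) = 2.
Step 4. [-((-2*x) + 6) = 2] LHS negated; negate both sides ⇒ neg: (-2*x) + 6 = -2.
Step 5. [(-2*x) + 6 = -2] subtract 6: x sits inside (… + 6) ⇒ sub: -2*x = -8.
Step 6. [-2*x = -8] divide by the outer -2 ⇒ div: x = 4.

Answer: x ∈ {4}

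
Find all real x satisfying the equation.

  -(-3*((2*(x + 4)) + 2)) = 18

Step 1. [-(-3*((2*(x + 4)) + 2)) = 18] flip signs both sides. So neg: -3*((2*(x + 4)) + 2) = -18.
Step 2. [-3*((2*(x + 4)) + 2) = -18] leading coefficient -3: divide by -3. So div: (2*(x + 4)) + 2 = 6.
Step 3. [(2*(x + 4)) + 2 = 6] 2 | LHS and 2 | 6: pull 2 out ⇒ factor: (x + 4) + 1 = 3.
Step 4. [(x + 4) + 1 = 3] subtract 1: x sits inside (… + 1), so sub: x + 4 = 2.
Step 5. [x + 4 = 2] 4 comes off first (subtract 4), so sub: x = -2.

Answer: x ∈ {-2}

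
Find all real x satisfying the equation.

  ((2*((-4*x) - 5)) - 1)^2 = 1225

Step 1. [((2*((-4*x) - 5)) - 1)^2 = 1225] √ both sides: 1225 ≥ 0 gives two branches. So sqrt: (2*((-4*x) - 5)) - 1 = 35 or -35.
Step 2. [(2*((-4*x) - 5)) - 1 = 35 or -35] the outer -1 inverts by adding 1 ⇒ sub: 2*((-4*x) - 5) = 36 or -34.
Step 3. [2*((-4*x) - 5) = 36 or -34] leading coefficient 2: divide by 2 ⇒ div: (-4*x) - 5 = 18 or -17.
Step 4. [(-4*x) - 5 = 18 or -17] 5 comes off first (add 5), so sub: -4*x = 23 or -12.
Step 5. [-4*x = 23 or -12] divide by the outer -4 ⇒ div: x = -23/4 or 3.

Answer: x ∈ {-23/4, 3}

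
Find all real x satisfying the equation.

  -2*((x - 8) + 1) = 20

Step 1. [-2*((x - 8) + 1) = 20] -2 out front; divide by -2, so div: (x - 8) + 1 = -10.
Step 2. [(x - 8) + 1 = -10] the outer +1 inverts by subtracting 1. So sub: x - 8 = -11.
Step 3. [x - 8 = -11] the outer -8 inverts by adding 8 ⇒ sub: x = -3.

Answer: x ∈ {-3}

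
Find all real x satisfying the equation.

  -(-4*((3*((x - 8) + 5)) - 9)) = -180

Step 1. [-(-4*((3*((x - 8) + 5)) - 9)) = -180] flip signs both sides ⇒ neg: -4*((3*((x - 8) + 5)) - 9) = 180.
Step 2. [-4*((3*((x - 8) + 5)) - 9) = 180] -4·(inner) — divide through by -4, so div: (3*((x - 8) + 5)) - 9 = -45.
Step 3. [(3*((x - 8) + 5)) - 9 = -45] add 9: x sits inside (… - 9) ⇒ sub: 3*((x - 8) + 5) = -36.
Step 4. [3*((x - 8) + 5) = -36] leading coefficient 3: divide by 3. So div: (x - 8) + 5 = -12.
Step 5. [(x - 8) + 5 = -12] +5 is outermost — subtract 5 both sides. So sub: x - 8 = -17.
Step 6. [x - 8 = -17] 8 comes off first (add 8) ⇒ sub: x = -9.

Answer: x ∈ {-9}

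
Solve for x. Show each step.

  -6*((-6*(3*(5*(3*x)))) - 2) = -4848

Step 1. [-6*((-6*(3*(5*(3*x)))) - 2) = -4848] divide by the outer -6. So div: (-6*(3*(5*(3*x)))) - 2 = 808.
Step 2. [(-6*(3*(5*(3*x)))) - 2 = 808] the outer -2 inverts by adding 2, so sub: -6*(3*(5*(3*x))) = 810.
Step 3. [-6*(3*(5*(3*x))) = 810] LHS = -6·(…); ÷-6 both sides. So div: 3*(5*(3*x)) = -135.
Step 4. [3*(5*(3*x)) = -135] LHS = 3·(…); ÷3 both sides. So div: 5*(3*x) = -45.
Step 5. [5*(3*x) = -45] 5 out front; divide by 5, so div: 3*x = -9.
Step 6. [3*x = -9] divide by the outer 3 ⇒ div: x = -3.

Answer: x ∈ {-3}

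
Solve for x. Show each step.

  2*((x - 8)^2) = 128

Step 1. [2*((x - 8)^2) = 128] LHS = 2·(…); ÷2 both sides, so div: (x - 8)^2 = 64.
Step 2. [(x - 8)^2 = 64] LHS squared, RHS 64 ≥ 0: apply √ (±) ⇒ sqrt: x - 8 = 8 or -8.
Step 3. [x - 8 = 8 or -8] the outer -8 inverts by adding 8 ⇒ sub: x = 16 or 0.

Answer: x ∈ {0, 16}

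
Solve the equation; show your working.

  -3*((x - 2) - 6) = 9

Step 1. [-3*((x - 2) - 6) = 9] leading coefficient -3: divide by -3 ⇒ div: (x - 2) - 6 = -3.
Step 2. [(x - 2) - 6 = -3] -6 is outermost — add 6 both sides ⇒ sub: x - 2 = 3.
Step 3. [x - 2 = 3] -2 is outermost — add 2 both sides. So sub: x = 5.

Answer: x ∈ {5}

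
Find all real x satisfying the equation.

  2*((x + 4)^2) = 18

Step 1. [2*((x + 4)^2) = 18] divide by the outer 2. So div: (x + 4)^2 = 9.
Step 2. [(x + 4)^2 = 9] √ both sides: 9 ≥ 0 gives two branches ⇒ sqrt: x + 4 = 3 or -3.
Step 3. [x + 4 = 3 or -3] 4 comes off first (subtract 4) ⇒ sub: x = -1 or -7.

Answer: x ∈ {-7, -1}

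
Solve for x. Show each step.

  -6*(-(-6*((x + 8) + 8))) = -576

Step 1. [-6*(-(-6*((x + 8) + 8))) = -576] LHS = -6·(…); ÷-6 both sides. So div: -(-6*((x + 8) + 8)) = 96.
Step 2. [-(-6*((x + 8) + 8)) = 96] LHS negated; negate both sides. So neg: -6*((x + 8) + 8) = -96.
Step 3. [-6*((x + 8) + 8) = -96] -6 out front; divide by -6 ⇒ div: (x + 8) + 8 = 16.
Step 4. [(x + 8) + 8 = 16] the outer +8 inverts by subtracting 8. So sub: x + 8 = 8.
Step 5. [x + 8 = 8] the outer +8 inverts by subtracting 8 ⇒ sub: x = 0.

Answer: x ∈ {0}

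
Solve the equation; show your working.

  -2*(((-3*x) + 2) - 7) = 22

Step 1. [-2*(((-3*x) + 2) - 7) = 22] LHS = -2·(…); ÷-2 both sides, so div: ((-3*x) + 2) - 7 = -11.
Step 2. [((-3*x) + 2) - 7 = -11] the outer -7 inverts by adding 7 ⇒ sub: (-3*x) + 2 = -4.
Step 3. [(-3*x) + 2 = -4] peel the +2: subtract 2 from each side, so sub: -3*x = -6.
Step 4. [-3*x = -6] -3·(inner) — divide through by -3. So div: x = 2.

Answer: x ∈ {2}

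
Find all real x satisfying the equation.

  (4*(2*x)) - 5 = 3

Step 1. [(4*(2*x)) - 5 = 3] -5 is outermost — add 5 both sides. So sub: 4*(2*x) = 8.
Step 2. [4*(2*x) = 8] LHS = 4·(…); ÷4 both sides. So div: 2*x = 2.
Step 3. [2*x = 2] 2·(inner) — divide through by 2, so div: x = 1.

Answer: x ∈ {1}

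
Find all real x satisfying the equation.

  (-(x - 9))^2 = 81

Step 1. [(-(x - 9))^2 = 81] LHS squared, RHS 81 ≥ 0: apply √ (±) ⇒ sqrt: -(x - 9) = 9 or -9.
Step 2. [-(x - 9) = 9 or -9] LHS negated; negate both sides. So neg: x - 9 = -9 or 9.
Step 3. [x - 9 = -9 or 9] -9 is outermost — add 9 both sides, so sub: x = 0 or 18.

Answer: x ∈ {0, 18}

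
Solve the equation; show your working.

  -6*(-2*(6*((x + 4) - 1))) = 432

Step 1. [-6*(-2*(6*((x + 4) - 1))) = 432] -6·(inner) — divide through by -6 ⇒ div: -2*(6*((x + 4) - 1)) = -72.
Step 2. [-2*(6*((x + 4) - 1)) = -72] leading coefficient -2: divide by -2. So div: 6*((x + 4) - 1) = 36.
Step 3. [6*((x + 4) - 1) = 36] 6 out front; divide by 6. So div: (x + 4) - 1 = 6.
Step 4. [(x + 4) - 1 = 6] the outer -1 inverts by adding 1. So sub: x + 4 = 7.
Step 5. [x + 4 = 7] subtract 4: x sits inside (… + 4), so sub: x = 3.

Answer: x ∈ {3}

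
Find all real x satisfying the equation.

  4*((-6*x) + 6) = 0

Step 1. [4*((-6*x) + 6) = 0] 4 out front; divide by 4. So div: (-6*x) + 6 = 0.
Step 2. [(-6*x) + 6 = 0] -6 | LHS and -6 | 0: pull -6 out, so factor: x - 1 = 0.
Step 3. [x - 1 = 0] the outer -1 inverts by adding 1, so sub: x = 1.

Answer: x ∈ {1}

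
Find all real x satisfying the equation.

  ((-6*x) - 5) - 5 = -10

Step 1. [((-6*x) - 5) - 5 = -10] add 5: x sits inside (… - 5). So sub: (-6*x) - 5 = -5.
Step 2. [(-6*x) - 5 = -5] -5 is outermost — add 5 both sides. So sub: -6*x = 0.
Step 3. [-6*x = 0] divide by the outer -6, so div: x = 0.

Answer: x ∈ {0}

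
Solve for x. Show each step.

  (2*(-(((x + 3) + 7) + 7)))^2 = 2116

Step 1. [(2*(-(((x + 3) + 7) + 7)))^2 = 2116] LHS squared, RHS 2116 ≥ 0: apply √ (±). So sqrt: 2*(-(((x + 3) + 7) + 7)) = 46 or -46.
Step 2. [2*(-(((x + 3) + 7) + 7)) = 46 or -46] LHS = 2·(…); ÷2 both sides, so div: -(((x + 3) + 7) + 7) = 23 or -23.
Step 3. [-(((x + 3) + 7) + 7) = 23 or -23] leading − — multiply by −1. So neg: ((x + 3) + 7) + 7 = -23 or 23.
Step 4. [((x + 3) + 7) + 7 = -23 or 23] 7 comes off first (subtract 7). So sub: (x + 3) + 7 = -30 or 16.
Step 5. [(x + 3) + 7 = -30 or 16] +7 is outermost — subtract 7 both sides ⇒ sub: x + 3 = -37 or 9.
Step 6. [x + 3 = -37 or 9] 3 comes off first (subtract 3), so sub: x = -40 or 6.

Answer: x ∈ {-40, 6}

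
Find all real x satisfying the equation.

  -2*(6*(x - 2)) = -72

Step 1. [-2*(6*(x - 2)) = -72] divide by the outer -2, so div: 6*(x - 2) = 36.
Step 2. [6*(x - 2) = 36] divide by the outer 6. So div: x - 2 = 6.
Step 3. [x - 2 = 6] peel the -2: add 2 from each side ⇒ sub: x = 8.

Answer: x ∈ {8}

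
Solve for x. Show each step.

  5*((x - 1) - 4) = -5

Step 1. [5*((x - 1) - 4) = -5] LHS = 5·(…); ÷5 both sides, so div: (x - 1) - 4 = -1.
Step 2. [(x - 1) - 4 = -1] add 4: x sits inside (… - 4) ⇒ sub: x - 1 = 3.
Step 3. [x - 1 = 3] add 1: x sits inside (… - 1) ⇒ sub: x = 4.

Answer: x ∈ {4}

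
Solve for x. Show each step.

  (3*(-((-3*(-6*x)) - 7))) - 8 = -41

Step 1. [(3*(-((-3*(-6*x)) - 7))) - 8 = -41] -8 is outermost — add 8 both sides, so sub: 3*(-((-3*(-6*x)) - 7)) = -33.
Step 2. [3*(-((-3*(-6*x)) - 7)) = -33] LHS = 3·(…); ÷3 both sides, so div: -((-3*(-6*x)) - 7) = -11.
Step 3. [-((-3*(-6*x)) - 7) = -11] flip signs both sides, so neg: (-3*(-6*x)) - 7 = 11.
Step 4. [(-3*(-6*x)) - 7 = 11] -7 is outermost — add 7 both sides, so sub: -3*(-6*x) = 18.
Step 5. [-3*(-6*x) = 18] LHS = -3·(…); ÷-3 both sides. So div: -6*x = -6.
Step 6. [-6*x = -6] leading coefficient -6: divide by -6 ⇒ div: x = 1.

Answer: x ∈ {1}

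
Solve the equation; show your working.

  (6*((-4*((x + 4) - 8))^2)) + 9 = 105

Step 1. [(6*((-4*((x + 4) - 8))^2)) + 9 = 105] subtract 9: x sits inside (… + 9), so sub: 6*((-4*((x + 4) - 8))^2) = 96.
Step 2. [6*((-4*((x + 4) - 8))^2) = 96] leading coefficient 6: divide by 6. So div: (-4*((x + 4) - 8))^2 = 16.
Step 3. [(-4*((x + 4) - 8))^2 = 16] √ both sides: 16 ≥ 0 gives two branches ⇒ sqrt: -4*((x + 4) - 8) = 4 or -4.
Step 4. [-4*((x + 4) - 8) = 4 or -4] -4 out front; divide by -4. So div: (x + 4) - 8 = -1 or 1.
Step 5. [(x + 4) - 8 = -1 or 1] -8 is outermost — add 8 both sides. So sub: x + 4 = 7 or 9.
Step 6. [x + 4 = 7 or 9] subtract 4: x sits inside (… + 4) ⇒ sub: x = 3 or 5.

Answer: x ∈ {3, 5}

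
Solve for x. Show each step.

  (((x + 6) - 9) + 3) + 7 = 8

Step 1. [(((x + 6) - 9) + 3) + 7 = 8] peel the +7: subtract 7 from each side ⇒ sub: ((x + 6) - 9) + 3 = 1.
Step 2. [((x + 6) - 9) + 3 = 1] 3 comes off first (subtract 3) ⇒ sub: (x + 6) - 9 = -2.
Step 3. [(x + 6) - 9 = -2] the outer -9 inverts by adding 9, so sub: x + 6 = 7.
Step 4. [x + 6 = 7] peel the +6: subtract 6 from each side ⇒ sub: x = 1.

Answer: x ∈ {1}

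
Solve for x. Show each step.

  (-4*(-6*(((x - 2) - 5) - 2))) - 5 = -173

Step 1. [(-4*(-6*(((x - 2) - 5) - 2))) - 5 = -173] 5 comes off first (add 5) ⇒ sub: -4*(-6*(((x - 2) - 5) - 2)) = -168.
Step 2. [-4*(-6*(((x - 2) - 5) - 2)) = -168] -4·(inner) — divide through by -4 ⇒ div: -6*(((x - 2) - 5) - 2) = 42.
Step 3. [-6*(((x - 2) - 5) - 2) = 42] leading coefficient -6: divide by -6, so div: ((x - 2) - 5) - 2 = -7.
Step 4. [((x - 2) - 5) - 2 = -7] peel the -2: add 2 from each side, so sub: (x - 2) - 5 = -5.
Step 5. [(x - 2) - 5 = -5] add 5: x sits inside (… - 5), so sub: x - 2 = 0.
Step 6. [x - 2 = 0] 2 comes off first (add 2), so sub: x = 2.

Answer: x ∈ {2}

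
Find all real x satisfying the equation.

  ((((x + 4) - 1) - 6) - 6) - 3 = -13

Step 1. [((((x + 4) - 1) - 6) - 6) - 3 = -13] add 3: x sits inside (… - 3) ⇒ sub: (((x + 4) - 1) - 6) - 6 = -10.
Step 2. [(((x + 4) - 1) - 6) - 6 = -10] add 6: x sits inside (… - 6), so sub: ((x + 4) - 1) - 6 = -4.
Step 3. [((x + 4) - 1) - 6 = -4] the outer -6 inverts by adding 6. So sub: (x + 4) - 1 = 2.
Step 4. [(x + 4) - 1 = 2] -1 is outermost — add 1 both sides. So sub: x + 4 = 3.
Step 5. [x + 4 = 3] 4 comes off first (subtract 4), so sub: x = -1.

Answer: x ∈ {-1}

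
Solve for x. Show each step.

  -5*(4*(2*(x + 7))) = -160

Step 1. [-5*(4*(2*(x + 7))) = -160] -5·(inner) — divide through by -5, so div: 4*(2*(x + 7)) = 32.
Step 2. [4*(2*(x + 7)) = 32] LHS = 4·(…); ÷4 both sides, so div: 2*(x + 7) = 8.
Step 3. [2*(x + 7) = 8] LHS = 2·(…); ÷2 both sides ⇒ div: x + 7 = 4.
Step 4. [x + 7 = 4] peel the +7: subtract 7 from each side. So sub: x = -3.

Answer: x ∈ {-3}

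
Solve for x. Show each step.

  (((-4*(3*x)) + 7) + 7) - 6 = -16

Step 1. [(((-4*(3*x)) + 7) + 7) - 6 = -16] 6 comes off first (add 6), so sub: ((-4*(3*x)) + 7) + 7 = -10.
Step 2. [((-4*(3*x)) + 7) + 7 = -10] +7 is outermost — subtract 7 both sides ⇒ sub: (-4*(3*x)) + 7 = -17.
Step 3. [(-4*(3*x)) + 7 = -17] the outer +7 inverts by subtracting 7 ⇒ sub: -4*(3*x) = -24.
Step 4. [-4*(3*x) = -24] LHS = -4·(…); ÷-4 both sides. So div: 3*x = 6.
Step 5. [3*x = 6] 3 out front; divide by 3, so div: x = 2.

Answer: x ∈ {2}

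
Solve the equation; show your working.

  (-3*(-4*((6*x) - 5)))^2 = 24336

Step 1. [(-3*(-4*((6*x) - 5)))^2 = 24336] √ both sides: 24336 ≥ 0 gives two branches. So sqrt: -3*(-4*((6*x) - 5)) = 156 or -156.
Step 2. [-3*(-4*((6*x) - 5)) = 156 or -156] -3 out front; divide by -3, so div: -4*((6*x) - 5) = -52 or 52.
Step 3. [-4*((6*x) - 5) = -52 or 52] divide by the outer -4 ⇒ div: (6*x) - 5 = 13 or -13.
Step 4. [(6*x) - 5 = 13 or -13] -5 is outermost — add 5 both sides ⇒ sub: 6*x = 18 or -8.
Step 5. [6*x = 18 or -8] leading coefficient 6: divide by 6. So div: x = 3 or -4/3.

Answer: x ∈ {-4/3, 3}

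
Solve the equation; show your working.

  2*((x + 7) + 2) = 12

Step 1. [2*((x + 7) + 2) = 12] divide by the outer 2 ⇒ div: (x + 7) + 2 = 6.
Step 2. [(x + 7) + 2 = 6] the outer +2 inverts by subtracting 2, so sub: x + 7 = 4.
Step 3. [x + 7 = 4] peel the +7: subtract 7 from each side. So sub: x = -3.

Answer: x ∈ {-3}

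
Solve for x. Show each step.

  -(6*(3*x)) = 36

Step 1. [-(6*(3*x)) = 36] flip signs both sides. So neg: 6*(3*x) = -36.
Step 2. [6*(3*x) = -36] 6·(inner) — divide through by 6 ⇒ div: 3*x = -6.
Step 3. [3*x = -6] leading coefficient 3: divide by 3 ⇒ div: x = -2.

Answer: x ∈ {-2}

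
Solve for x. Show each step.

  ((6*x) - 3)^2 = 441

Step 1. [((6*x) - 3)^2 = 441] √ both sides: 441 ≥ 0 gives two branches, so sqrt: (6*x) - 3 = 21 or -21.
Step 2. [(6*x) - 3 = 21 or -21] -3 is outermost — add 3 both sides ⇒ sub: 6*x = 24 or -18.
Step 3. [6*x = 24 or -18] 6 out front; divide by 6 ⇒ div: x = 4 or -3.

Answer: x ∈ {-3, 4}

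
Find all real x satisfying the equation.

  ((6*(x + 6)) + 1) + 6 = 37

Step 1. [((6*(x + 6)) + 1) + 6 = 37] peel the +6: subtract 6 from each side, so sub: (6*(x + 6)) + 1 = 31.
Step 2. [(6*(x + 6)) + 1 = 31] subtract 1: x sits inside (… + 1), so sub: 6*(x + 6) = 30.
Step 3. [6*(x + 6) = 30] 6 out front; divide by 6. So div: x + 6 = 5.
Step 4. [x + 6 = 5] the outer +6 inverts by subtracting 6 ⇒ sub: x = -1.

Answer: x ∈ {-1}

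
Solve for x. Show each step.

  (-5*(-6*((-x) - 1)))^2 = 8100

Step 1. [(-5*(-6*((-x) - 1)))^2 = 8100] LHS squared, RHS 8100 ≥ 0: apply √ (±), so sqrt: -5*(-6*((-x) - 1)) = 90 or -90.
Step 2. [-5*(-6*((-x) - 1)) = 90 or -90] -5·(inner) — divide through by -5, so div: -6*((-x) - 1) = -18 or 18.
Step 3. [-6*((-x) - 1) = -18 or 18] -6·(inner) — divide through by -6, so div: (-x) - 1 = 3 or -3.
Step 4. [(-x) - 1 = 3 or -3] add 1: x sits inside (… - 1), so sub: -x = 4 or -2.
Step 5. [-x = 4 or -2] LHS negated; negate both sides ⇒ neg: x = -4 or 2.

Answer: x ∈ {-4, 2}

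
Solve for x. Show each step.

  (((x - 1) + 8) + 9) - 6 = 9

Step 1. [(((x - 1) + 8) + 9) - 6 = 9] 6 comes off first (add 6). So sub: ((x - 1) + 8) + 9 = 15.
Step 2. [((x - 1) + 8) + 9 = 15] peel the +9: subtract 9 from each side, so sub: (x - 1) + 8 = 6.
Step 3. [(x - 1) + 8 = 6] subtract 8: x sits inside (… + 8) ⇒ sub: x - 1 = -2.
Step 4. [x - 1 = -2] peel the -1: add 1 from each side. So sub: x = -1.

Answer: x ∈ {-1}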